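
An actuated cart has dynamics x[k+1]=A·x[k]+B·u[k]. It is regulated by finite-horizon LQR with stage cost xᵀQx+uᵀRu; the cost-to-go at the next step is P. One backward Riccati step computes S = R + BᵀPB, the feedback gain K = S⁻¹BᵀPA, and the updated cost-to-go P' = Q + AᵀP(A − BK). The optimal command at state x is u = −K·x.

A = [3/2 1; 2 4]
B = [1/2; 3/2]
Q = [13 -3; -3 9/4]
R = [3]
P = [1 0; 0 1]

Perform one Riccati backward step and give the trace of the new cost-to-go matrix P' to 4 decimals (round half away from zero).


28.2614

BᵀP = [0.5000 1.5000]
S = R + BᵀPB = [3] + [2.5000] = [5.5000]
BᵀPA = [3.7500 6.5000]
K = S⁻¹·BᵀPA = [0.6818 1.1818]
A−BK = [1.1591 0.4091; 0.9773 2.2273]
AᵀP(A−BK) = [3.6932 5.0682; 5.0682 9.3182]
P' = Q + AᵀP(A−BK) = [16.6932 2.0682; 2.0682 11.5682]
tr(P') = 28.2614


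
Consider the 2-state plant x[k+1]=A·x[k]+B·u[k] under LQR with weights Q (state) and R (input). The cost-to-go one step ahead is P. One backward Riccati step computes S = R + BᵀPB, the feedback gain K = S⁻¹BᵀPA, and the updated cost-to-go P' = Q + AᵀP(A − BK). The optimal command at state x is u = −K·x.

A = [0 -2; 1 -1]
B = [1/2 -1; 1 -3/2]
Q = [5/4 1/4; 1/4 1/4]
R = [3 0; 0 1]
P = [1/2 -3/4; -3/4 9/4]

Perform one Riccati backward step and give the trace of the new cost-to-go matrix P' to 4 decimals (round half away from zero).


BᵀP = [-0.5000 1.8750; 0.6250 -2.6250]
S = R + BᵀPB = [3 0; 0 1] + [1.6250 -2.3125; -2.3125 3.3125] = [4.6250 -2.3125; -2.3125 4.3125]
BᵀPA = [1.8750 -0.8750; -2.6250 1.3750]
K = S⁻¹·BᵀPA = [0.1381 -0.0407; -0.5347 0.2970]
A−BK = [-0.6037 -1.6826; 0.0599 -0.5138]
AᵀP(A−BK) = [0.5876 0.1060; 0.1060 0.8060]
P' = Q + AᵀP(A−BK) = [1.8376 0.3560; 0.3560 1.0560]
tr(P') = 2.8936

2.8936


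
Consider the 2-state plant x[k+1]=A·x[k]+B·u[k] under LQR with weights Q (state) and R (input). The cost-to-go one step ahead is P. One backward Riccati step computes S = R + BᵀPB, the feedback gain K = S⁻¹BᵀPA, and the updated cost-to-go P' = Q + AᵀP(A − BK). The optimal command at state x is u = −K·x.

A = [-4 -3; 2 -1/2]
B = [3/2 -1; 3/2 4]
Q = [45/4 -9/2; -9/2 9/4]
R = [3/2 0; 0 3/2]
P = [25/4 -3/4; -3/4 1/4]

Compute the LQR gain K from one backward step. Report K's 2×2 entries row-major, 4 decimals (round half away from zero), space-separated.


-1.5714 -1.3064 1.2857 0.6861

BᵀP = [8.2500 -0.7500; -9.2500 1.7500]
S = R + BᵀPB = [3/2 0; 0 3/2] + [11.2500 -11.2500; -11.2500 16.2500] = [12.7500 -11.2500; -11.2500 17.7500]
BᵀPA = [-34.5000 -24.3750; 40.5000 26.8750]
K = S⁻¹·BᵀPA = [-1.5714 -1.3064; 1.2857 0.6861]
A−BK = [-0.3571 -0.3543; -0.7857 -1.2848]
AᵀP(A−BK) = [6.7143 4.8929; 4.8929 3.7805]
P' = Q + AᵀP(A−BK) = [17.9643 0.3929; 0.3929 6.0305]
tr(P') = 23.9948


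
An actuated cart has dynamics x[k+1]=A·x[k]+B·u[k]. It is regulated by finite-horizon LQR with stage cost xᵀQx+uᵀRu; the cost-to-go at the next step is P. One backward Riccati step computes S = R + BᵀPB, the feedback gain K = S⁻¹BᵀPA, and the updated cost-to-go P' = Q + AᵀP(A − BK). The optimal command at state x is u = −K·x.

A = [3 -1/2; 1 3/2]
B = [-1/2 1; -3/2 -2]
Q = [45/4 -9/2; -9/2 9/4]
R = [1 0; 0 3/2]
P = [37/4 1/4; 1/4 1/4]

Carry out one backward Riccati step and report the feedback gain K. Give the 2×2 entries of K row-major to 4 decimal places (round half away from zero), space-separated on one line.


BᵀP = [-5.0000 -0.5000; 8.7500 -0.2500]
S = R + BᵀPB = [1 0; 0 3/2] + [3.2500 -4.0000; -4.0000 9.2500] = [4.2500 -4.0000; -4.0000 10.7500]
BᵀPA = [-15.5000 1.7500; 26.0000 -4.7500]
K = S⁻¹·BᵀPA = [-2.1095 -0.0063; 1.6337 -0.4442]
A−BK = [0.3116 -0.0589; 1.1032 0.6021]
AᵀP(A−BK) = [9.8274 -1.0484; -1.0484 0.4011]
P' = Q + AᵀP(A−BK) = [21.0774 -5.5484; -5.5484 2.6511]
tr(P') = 23.7284

-2.1095 -0.0063 1.6337 -0.4442


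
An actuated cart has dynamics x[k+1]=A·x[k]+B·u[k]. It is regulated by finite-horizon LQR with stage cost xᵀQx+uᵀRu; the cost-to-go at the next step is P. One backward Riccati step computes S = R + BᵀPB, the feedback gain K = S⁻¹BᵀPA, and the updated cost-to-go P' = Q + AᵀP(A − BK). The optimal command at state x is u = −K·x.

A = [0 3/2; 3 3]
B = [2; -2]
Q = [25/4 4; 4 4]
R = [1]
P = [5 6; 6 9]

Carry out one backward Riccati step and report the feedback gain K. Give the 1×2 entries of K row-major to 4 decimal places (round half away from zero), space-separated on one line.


BᵀP = [-2.0000 -6.0000]
S = R + BᵀPB = [1] + [8.0000] = [9.0000]
BᵀPA = [-18.0000 -21.0000]
K = S⁻¹·BᵀPA = [-2.0000 -2.3333]
A−BK = [4.0000 6.1667; -1.0000 -1.6667]
AᵀP(A−BK) = [45.0000 66.0000; 66.0000 97.2500]
P' = Q + AᵀP(A−BK) = [51.2500 70.0000; 70.0000 101.2500]
tr(P') = 152.5000

-2.0000 -2.3333


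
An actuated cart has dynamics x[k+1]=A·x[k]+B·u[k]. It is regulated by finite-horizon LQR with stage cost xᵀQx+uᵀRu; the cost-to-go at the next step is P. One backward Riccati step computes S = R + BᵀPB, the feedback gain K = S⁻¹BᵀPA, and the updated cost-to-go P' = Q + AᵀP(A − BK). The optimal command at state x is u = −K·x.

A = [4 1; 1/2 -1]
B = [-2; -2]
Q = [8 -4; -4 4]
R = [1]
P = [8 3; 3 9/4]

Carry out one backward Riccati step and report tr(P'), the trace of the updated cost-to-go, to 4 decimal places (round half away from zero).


BᵀP = [-22.0000 -10.5000]
S = R + BᵀPB = [1] + [65.0000] = [66.0000]
BᵀPA = [-93.2500 -11.5000]
K = S⁻¹·BᵀPA = [-1.4129 -0.1742]
A−BK = [1.1742 0.6515; -2.3258 -1.3485]
AᵀP(A−BK) = [8.8116 4.1269; 4.1269 2.2462]
P' = Q + AᵀP(A−BK) = [16.8116 0.1269; 0.1269 6.2462]
tr(P') = 23.0578

23.0578


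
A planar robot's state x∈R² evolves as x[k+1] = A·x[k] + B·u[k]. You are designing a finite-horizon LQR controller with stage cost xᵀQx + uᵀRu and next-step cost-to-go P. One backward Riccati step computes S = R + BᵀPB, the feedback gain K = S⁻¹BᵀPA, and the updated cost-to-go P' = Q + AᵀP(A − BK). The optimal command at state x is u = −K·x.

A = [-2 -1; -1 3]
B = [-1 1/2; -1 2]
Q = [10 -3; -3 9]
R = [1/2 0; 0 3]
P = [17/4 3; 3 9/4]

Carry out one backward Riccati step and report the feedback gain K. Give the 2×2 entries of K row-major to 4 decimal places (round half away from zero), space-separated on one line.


1.2879 -0.4668 -0.2129 0.1721

BᵀP = [-7.2500 -5.2500; 8.1250 6.0000]
S = R + BᵀPB = [1/2 0; 0 3] + [12.5000 -14.1250; -14.1250 16.0625] = [13.0000 -14.1250; -14.1250 19.0625]
BᵀPA = [19.7500 -8.5000; -22.2500 9.8750]
K = S⁻¹·BᵀPA = [1.2879 -0.4668; -0.2129 0.1721]
A−BK = [-0.6056 -1.5529; 0.7137 2.1889]
AᵀP(A−BK) = [1.0768 -0.2004; -0.2004 0.8323]
P' = Q + AᵀP(A−BK) = [11.0768 -3.2004; -3.2004 9.8323]
tr(P') = 20.9091


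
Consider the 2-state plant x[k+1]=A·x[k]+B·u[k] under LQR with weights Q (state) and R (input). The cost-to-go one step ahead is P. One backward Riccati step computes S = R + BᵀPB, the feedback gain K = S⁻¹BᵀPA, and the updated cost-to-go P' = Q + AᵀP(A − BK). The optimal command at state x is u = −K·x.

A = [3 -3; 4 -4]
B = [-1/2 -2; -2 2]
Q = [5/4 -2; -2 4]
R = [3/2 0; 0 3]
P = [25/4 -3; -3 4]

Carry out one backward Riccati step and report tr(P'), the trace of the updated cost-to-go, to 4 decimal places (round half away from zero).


26.4509

BᵀP = [2.8750 -6.5000; -18.5000 14.0000]
S = R + BᵀPB = [3/2 0; 0 3] + [11.5625 -18.7500; -18.7500 65.0000] = [13.0625 -18.7500; -18.7500 68.0000]
BᵀPA = [-17.3750 17.3750; 0.5000 -0.5000]
K = S⁻¹·BᵀPA = [-2.1840 2.1840; -0.5949 0.5949]
A−BK = [0.7183 -0.7183; 0.8217 -0.8217]
AᵀP(A−BK) = [10.6004 -10.6004; -10.6004 10.6004]
P' = Q + AᵀP(A−BK) = [11.8504 -12.6004; -12.6004 14.6004]
tr(P') = 26.4509


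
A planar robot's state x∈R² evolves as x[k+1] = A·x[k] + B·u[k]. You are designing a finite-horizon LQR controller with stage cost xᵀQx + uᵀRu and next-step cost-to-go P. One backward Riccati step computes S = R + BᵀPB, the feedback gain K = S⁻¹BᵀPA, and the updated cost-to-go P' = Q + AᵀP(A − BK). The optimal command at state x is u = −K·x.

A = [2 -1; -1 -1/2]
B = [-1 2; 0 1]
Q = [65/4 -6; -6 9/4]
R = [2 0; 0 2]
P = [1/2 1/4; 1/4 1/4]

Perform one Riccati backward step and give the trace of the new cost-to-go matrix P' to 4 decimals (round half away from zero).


19.4000

BᵀP = [-0.5000 -0.2500; 1.2500 0.7500]
S = R + BᵀPB = [2 0; 0 2] + [0.5000 -1.2500; -1.2500 3.2500] = [2.5000 -1.2500; -1.2500 5.2500]
BᵀPA = [-0.7500 0.6250; 1.7500 -1.6250]
K = S⁻¹·BᵀPA = [-0.1514 0.1081; 0.2973 -0.2838]
A−BK = [1.2541 -0.3243; -1.2973 -0.2162]
AᵀP(A−BK) = [0.6162 -0.2973; -0.2973 0.2838]
P' = Q + AᵀP(A−BK) = [16.8662 -6.2973; -6.2973 2.5338]
tr(P') = 19.4000


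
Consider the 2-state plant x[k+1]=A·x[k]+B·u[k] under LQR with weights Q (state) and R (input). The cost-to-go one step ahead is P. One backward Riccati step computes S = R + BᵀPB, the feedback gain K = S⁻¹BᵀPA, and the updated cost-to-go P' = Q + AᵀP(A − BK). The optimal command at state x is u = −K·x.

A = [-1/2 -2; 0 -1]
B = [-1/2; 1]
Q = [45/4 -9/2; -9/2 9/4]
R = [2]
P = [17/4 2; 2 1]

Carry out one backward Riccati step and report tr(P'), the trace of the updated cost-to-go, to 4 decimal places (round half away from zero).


BᵀP = [-0.1250 0.0000]
S = R + BᵀPB = [2] + [0.0625] = [2.0625]
BᵀPA = [0.0625 0.2500]
K = S⁻¹·BᵀPA = [0.0303 0.1212]
A−BK = [-0.4848 -1.9394; -0.0303 -1.1212]
AᵀP(A−BK) = [1.0606 5.2424; 5.2424 25.9697]
P' = Q + AᵀP(A−BK) = [12.3106 0.7424; 0.7424 28.2197]
tr(P') = 40.5303

40.5303


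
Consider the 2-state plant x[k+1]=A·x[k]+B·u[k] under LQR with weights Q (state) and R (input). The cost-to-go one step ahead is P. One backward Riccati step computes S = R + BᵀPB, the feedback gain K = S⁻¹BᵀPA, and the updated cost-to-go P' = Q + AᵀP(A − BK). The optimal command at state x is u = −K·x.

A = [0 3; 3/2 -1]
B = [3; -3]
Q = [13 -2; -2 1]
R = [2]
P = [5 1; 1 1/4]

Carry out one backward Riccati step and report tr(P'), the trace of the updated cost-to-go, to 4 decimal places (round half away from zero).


16.9980

BᵀP = [12.0000 2.2500]
S = R + BᵀPB = [2] + [29.2500] = [31.2500]
BᵀPA = [3.3750 33.7500]
K = S⁻¹·BᵀPA = [0.1080 1.0800]
A−BK = [-0.3240 -0.2400; 1.8240 2.2400]
AᵀP(A−BK) = [0.1980 0.4800; 0.4800 2.8000]
P' = Q + AᵀP(A−BK) = [13.1980 -1.5200; -1.5200 3.8000]
tr(P') = 16.9980


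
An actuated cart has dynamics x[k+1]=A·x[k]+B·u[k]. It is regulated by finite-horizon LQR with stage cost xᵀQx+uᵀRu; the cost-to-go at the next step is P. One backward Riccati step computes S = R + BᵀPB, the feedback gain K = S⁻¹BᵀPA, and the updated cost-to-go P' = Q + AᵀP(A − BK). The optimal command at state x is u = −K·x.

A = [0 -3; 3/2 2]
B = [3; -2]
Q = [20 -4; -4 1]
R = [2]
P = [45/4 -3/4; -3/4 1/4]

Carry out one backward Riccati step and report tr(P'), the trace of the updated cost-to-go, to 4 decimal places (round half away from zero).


BᵀP = [35.2500 -2.7500]
S = R + BᵀPB = [2] + [111.2500] = [113.2500]
BᵀPA = [-4.1250 -111.2500]
K = S⁻¹·BᵀPA = [-0.0364 -0.9823]
A−BK = [0.1093 -0.0530; 1.4272 0.0353]
AᵀP(A−BK) = [0.4123 0.0728; 0.0728 1.9647]
P' = Q + AᵀP(A−BK) = [20.4123 -3.9272; -3.9272 2.9647]
tr(P') = 23.3769

23.3769


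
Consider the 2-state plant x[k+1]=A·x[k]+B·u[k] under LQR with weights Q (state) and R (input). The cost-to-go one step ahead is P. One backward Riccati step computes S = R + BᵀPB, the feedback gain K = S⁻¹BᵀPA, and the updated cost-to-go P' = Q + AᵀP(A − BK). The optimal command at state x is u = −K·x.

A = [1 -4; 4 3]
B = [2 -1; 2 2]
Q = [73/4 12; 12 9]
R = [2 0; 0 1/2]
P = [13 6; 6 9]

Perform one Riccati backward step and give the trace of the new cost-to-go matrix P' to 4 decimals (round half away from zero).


33.7172

BᵀP = [38.0000 30.0000; -1.0000 12.0000]
S = R + BᵀPB = [2 0; 0 1/2] + [136.0000 22.0000; 22.0000 25.0000] = [138.0000 22.0000; 22.0000 25.5000]
BᵀPA = [158.0000 -62.0000; 47.0000 40.0000]
K = S⁻¹·BᵀPA = [0.9868 -0.8109; 0.9918 2.2682]
A−BK = [0.0181 -0.1100; 0.0428 0.0853]
AᵀP(A−BK) = [2.4695 -0.4876; -0.4876 3.9977]
P' = Q + AᵀP(A−BK) = [20.7195 11.5124; 11.5124 12.9977]
tr(P') = 33.7172


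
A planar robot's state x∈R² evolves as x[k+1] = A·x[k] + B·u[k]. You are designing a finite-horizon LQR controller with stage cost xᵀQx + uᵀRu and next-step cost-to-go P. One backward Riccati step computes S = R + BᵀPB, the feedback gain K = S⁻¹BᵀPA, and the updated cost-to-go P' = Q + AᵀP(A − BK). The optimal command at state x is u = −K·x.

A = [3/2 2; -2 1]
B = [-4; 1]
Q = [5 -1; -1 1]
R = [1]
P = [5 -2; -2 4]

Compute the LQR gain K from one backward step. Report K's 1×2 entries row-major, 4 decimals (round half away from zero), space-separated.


-0.5644 -0.3168

BᵀP = [-22.0000 12.0000]
S = R + BᵀPB = [1] + [100.0000] = [101.0000]
BᵀPA = [-57.0000 -32.0000]
K = S⁻¹·BᵀPA = [-0.5644 -0.3168]
A−BK = [-0.7574 0.7327; -1.4356 1.3168]
AᵀP(A−BK) = [7.0817 -6.0594; -6.0594 5.8614]
P' = Q + AᵀP(A−BK) = [12.0817 -7.0594; -7.0594 6.8614]
tr(P') = 18.9431


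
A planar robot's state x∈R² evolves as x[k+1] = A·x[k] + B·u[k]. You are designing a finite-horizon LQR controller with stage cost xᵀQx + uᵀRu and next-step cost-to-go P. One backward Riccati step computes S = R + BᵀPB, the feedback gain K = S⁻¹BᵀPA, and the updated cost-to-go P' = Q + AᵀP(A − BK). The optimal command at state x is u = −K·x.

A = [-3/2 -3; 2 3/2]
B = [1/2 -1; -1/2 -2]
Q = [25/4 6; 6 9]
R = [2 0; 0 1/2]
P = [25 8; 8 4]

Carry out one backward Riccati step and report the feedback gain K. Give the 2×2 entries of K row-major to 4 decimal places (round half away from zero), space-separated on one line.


-1.1949 -1.8127 0.1981 1.0386

BᵀP = [8.5000 2.0000; -41.0000 -16.0000]
S = R + BᵀPB = [2 0; 0 1/2] + [3.2500 -12.5000; -12.5000 73.0000] = [5.2500 -12.5000; -12.5000 73.5000]
BᵀPA = [-8.7500 -22.5000; 29.5000 99.0000]
K = S⁻¹·BᵀPA = [-1.1949 -1.8127; 0.1981 1.0386]
A−BK = [-0.7044 -1.0550; 1.7989 2.6709]
AᵀP(A−BK) = [7.9494 11.9984; 11.9984 18.3870]
P' = Q + AᵀP(A−BK) = [14.1994 17.9984; 17.9984 27.3870]
tr(P') = 41.5864


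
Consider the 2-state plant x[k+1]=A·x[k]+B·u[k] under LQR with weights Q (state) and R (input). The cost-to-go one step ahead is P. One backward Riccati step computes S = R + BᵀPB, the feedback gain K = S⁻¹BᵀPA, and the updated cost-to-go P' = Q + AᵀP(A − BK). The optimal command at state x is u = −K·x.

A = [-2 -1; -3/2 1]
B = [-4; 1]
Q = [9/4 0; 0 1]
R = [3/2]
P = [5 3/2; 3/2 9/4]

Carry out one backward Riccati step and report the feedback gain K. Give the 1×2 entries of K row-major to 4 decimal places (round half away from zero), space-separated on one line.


0.5941 0.2056

BᵀP = [-18.5000 -3.7500]
S = R + BᵀPB = [3/2] + [70.2500] = [71.7500]
BᵀPA = [42.6250 14.7500]
K = S⁻¹·BᵀPA = [0.5941 0.2056]
A−BK = [0.3763 -0.1777; -2.0941 0.7944]
AᵀP(A−BK) = [8.7400 -2.8876; -2.8876 1.2178]
P' = Q + AᵀP(A−BK) = [10.9900 -2.8876; -2.8876 2.2178]
tr(P') = 13.2078


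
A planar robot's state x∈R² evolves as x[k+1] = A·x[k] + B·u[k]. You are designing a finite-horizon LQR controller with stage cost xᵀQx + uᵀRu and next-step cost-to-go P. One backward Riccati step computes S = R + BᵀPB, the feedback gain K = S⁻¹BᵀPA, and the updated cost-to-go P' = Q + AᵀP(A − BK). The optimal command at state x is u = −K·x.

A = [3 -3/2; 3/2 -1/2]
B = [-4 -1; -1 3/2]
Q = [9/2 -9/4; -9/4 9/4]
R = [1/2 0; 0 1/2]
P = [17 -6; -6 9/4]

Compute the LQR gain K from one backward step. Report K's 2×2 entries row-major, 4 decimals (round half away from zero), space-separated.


-0.7026 0.3463 0.0627 0.0381

BᵀP = [-62.0000 21.7500; -26.0000 9.3750]
S = R + BᵀPB = [1/2 0; 0 1/2] + [226.2500 94.6250; 94.6250 40.0625] = [226.7500 94.6250; 94.6250 40.5625]
BᵀPA = [-153.3750 82.1250; -63.9375 34.3125]
K = S⁻¹·BᵀPA = [-0.7026 0.3463; 0.0627 0.0381]
A−BK = [0.2524 -0.0768; 0.7033 -0.2109]
AᵀP(A−BK) = [0.3145 -0.1402; -0.1402 0.0667]
P' = Q + AᵀP(A−BK) = [4.8145 -2.3902; -2.3902 2.3167]
tr(P') = 7.1312


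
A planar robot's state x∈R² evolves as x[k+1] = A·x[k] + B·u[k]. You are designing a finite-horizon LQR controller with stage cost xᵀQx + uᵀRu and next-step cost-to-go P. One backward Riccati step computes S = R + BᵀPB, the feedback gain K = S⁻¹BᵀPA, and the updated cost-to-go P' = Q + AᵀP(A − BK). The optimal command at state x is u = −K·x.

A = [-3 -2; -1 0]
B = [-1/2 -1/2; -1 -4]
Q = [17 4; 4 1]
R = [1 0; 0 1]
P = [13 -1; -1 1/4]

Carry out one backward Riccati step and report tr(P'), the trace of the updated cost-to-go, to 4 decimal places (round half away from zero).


71.1534

BᵀP = [-5.5000 0.2500; -2.5000 -0.5000]
S = R + BᵀPB = [1 0; 0 1] + [2.5000 1.7500; 1.7500 3.2500] = [3.5000 1.7500; 1.7500 4.2500]
BᵀPA = [16.2500 11.0000; 8.0000 5.0000]
K = S⁻¹·BᵀPA = [4.6614 3.2169; -0.0370 -0.1481]
A−BK = [-0.6878 -0.4656; 3.5132 2.6243]
AᵀP(A−BK) = [35.7989 24.9101; 24.9101 17.3545]
P' = Q + AᵀP(A−BK) = [52.7989 28.9101; 28.9101 18.3545]
tr(P') = 71.1534


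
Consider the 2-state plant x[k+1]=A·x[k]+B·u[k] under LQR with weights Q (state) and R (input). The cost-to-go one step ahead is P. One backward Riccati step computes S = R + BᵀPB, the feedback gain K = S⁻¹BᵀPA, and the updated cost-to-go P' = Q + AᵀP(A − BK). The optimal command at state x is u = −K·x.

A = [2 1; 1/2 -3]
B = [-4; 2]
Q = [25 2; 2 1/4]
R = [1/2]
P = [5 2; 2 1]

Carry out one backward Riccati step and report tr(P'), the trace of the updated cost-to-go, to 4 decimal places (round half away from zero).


BᵀP = [-16.0000 -6.0000]
S = R + BᵀPB = [1/2] + [52.0000] = [52.5000]
BᵀPA = [-35.0000 2.0000]
K = S⁻¹·BᵀPA = [-0.6667 0.0381]
A−BK = [-0.6667 1.1524; 1.8333 -3.0762]
AᵀP(A−BK) = [0.9167 -1.1667; -1.1667 1.9238]
P' = Q + AᵀP(A−BK) = [25.9167 0.8333; 0.8333 2.1738]
tr(P') = 28.0905

28.0905


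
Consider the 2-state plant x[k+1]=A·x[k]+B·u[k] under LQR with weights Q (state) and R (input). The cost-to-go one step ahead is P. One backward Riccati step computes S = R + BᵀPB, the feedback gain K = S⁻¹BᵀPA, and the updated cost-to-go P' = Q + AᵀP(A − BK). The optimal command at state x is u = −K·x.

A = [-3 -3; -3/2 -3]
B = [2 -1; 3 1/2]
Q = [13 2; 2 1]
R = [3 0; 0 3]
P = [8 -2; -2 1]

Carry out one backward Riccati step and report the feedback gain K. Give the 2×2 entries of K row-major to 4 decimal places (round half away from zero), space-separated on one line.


-0.8627 -0.9887 1.0711 0.6882

BᵀP = [10.0000 -1.0000; -9.0000 2.5000]
S = R + BᵀPB = [3 0; 0 3] + [17.0000 -10.5000; -10.5000 10.2500] = [20.0000 -10.5000; -10.5000 13.2500]
BᵀPA = [-28.5000 -27.0000; 23.2500 19.5000]
K = S⁻¹·BᵀPA = [-0.8627 -0.9887; 1.0711 0.6882]
A−BK = [-0.2036 -0.3344; 0.5525 -0.3780]
AᵀP(A−BK) = [6.7609 5.3215; 5.3215 4.8853]
P' = Q + AᵀP(A−BK) = [19.7609 7.3215; 7.3215 5.8853]
tr(P') = 25.6462


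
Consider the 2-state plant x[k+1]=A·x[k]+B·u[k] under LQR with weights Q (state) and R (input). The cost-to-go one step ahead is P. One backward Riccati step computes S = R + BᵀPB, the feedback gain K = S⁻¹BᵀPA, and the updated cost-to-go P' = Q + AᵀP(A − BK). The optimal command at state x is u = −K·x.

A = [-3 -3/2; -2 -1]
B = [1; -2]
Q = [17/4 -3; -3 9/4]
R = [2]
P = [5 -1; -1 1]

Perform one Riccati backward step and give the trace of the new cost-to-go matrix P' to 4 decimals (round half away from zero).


34.0000

BᵀP = [7.0000 -3.0000]
S = R + BᵀPB = [2] + [13.0000] = [15.0000]
BᵀPA = [-15.0000 -7.5000]
K = S⁻¹·BᵀPA = [-1.0000 -0.5000]
A−BK = [-2.0000 -1.0000; -4.0000 -2.0000]
AᵀP(A−BK) = [22.0000 11.0000; 11.0000 5.5000]
P' = Q + AᵀP(A−BK) = [26.2500 8.0000; 8.0000 7.7500]
tr(P') = 34.0000


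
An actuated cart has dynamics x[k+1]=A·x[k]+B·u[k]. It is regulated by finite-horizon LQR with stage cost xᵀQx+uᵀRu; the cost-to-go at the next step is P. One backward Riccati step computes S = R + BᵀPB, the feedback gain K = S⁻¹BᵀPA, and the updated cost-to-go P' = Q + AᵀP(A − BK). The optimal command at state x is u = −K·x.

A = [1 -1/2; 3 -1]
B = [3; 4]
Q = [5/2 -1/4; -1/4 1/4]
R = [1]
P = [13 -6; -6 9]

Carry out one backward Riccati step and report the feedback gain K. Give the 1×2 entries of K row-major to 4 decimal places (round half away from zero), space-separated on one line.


BᵀP = [15.0000 18.0000]
S = R + BᵀPB = [1] + [117.0000] = [118.0000]
BᵀPA = [69.0000 -25.5000]
K = S⁻¹·BᵀPA = [0.5847 -0.2161]
A−BK = [-0.7542 0.1483; 0.6610 -0.1356]
AᵀP(A−BK) = [17.6525 -3.5890; -3.5890 0.7394]
P' = Q + AᵀP(A−BK) = [20.1525 -3.8390; -3.8390 0.9894]
tr(P') = 21.1419

0.5847 -0.2161


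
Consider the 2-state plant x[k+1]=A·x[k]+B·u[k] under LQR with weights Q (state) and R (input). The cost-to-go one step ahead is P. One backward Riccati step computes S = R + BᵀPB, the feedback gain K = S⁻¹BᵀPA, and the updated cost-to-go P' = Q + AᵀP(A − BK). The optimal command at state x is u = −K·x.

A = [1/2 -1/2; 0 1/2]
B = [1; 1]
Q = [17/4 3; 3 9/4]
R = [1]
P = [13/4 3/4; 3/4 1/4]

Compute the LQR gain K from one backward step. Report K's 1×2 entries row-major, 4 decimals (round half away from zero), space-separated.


BᵀP = [4.0000 1.0000]
S = R + BᵀPB = [1] + [5.0000] = [6.0000]
BᵀPA = [2.0000 -1.5000]
K = S⁻¹·BᵀPA = [0.3333 -0.2500]
A−BK = [0.1667 -0.2500; -0.3333 0.7500]
AᵀP(A−BK) = [0.1458 -0.1250; -0.1250 0.1250]
P' = Q + AᵀP(A−BK) = [4.3958 2.8750; 2.8750 2.3750]
tr(P') = 6.7708

0.3333 -0.2500


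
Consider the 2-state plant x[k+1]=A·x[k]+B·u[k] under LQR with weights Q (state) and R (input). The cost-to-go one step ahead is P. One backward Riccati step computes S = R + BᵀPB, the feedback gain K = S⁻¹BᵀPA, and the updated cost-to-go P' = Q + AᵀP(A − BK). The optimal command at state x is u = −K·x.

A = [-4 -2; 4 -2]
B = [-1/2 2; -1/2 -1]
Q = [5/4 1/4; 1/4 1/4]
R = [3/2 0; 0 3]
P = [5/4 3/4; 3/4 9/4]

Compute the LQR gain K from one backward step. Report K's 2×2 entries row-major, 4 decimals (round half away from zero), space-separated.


BᵀP = [-1.0000 -1.5000; 1.7500 -0.7500]
S = R + BᵀPB = [3/2 0; 0 3] + [1.2500 -0.5000; -0.5000 4.2500] = [2.7500 -0.5000; -0.5000 7.2500]
BᵀPA = [-2.0000 5.0000; -10.0000 -2.0000]
K = S⁻¹·BᵀPA = [-0.9905 1.7905; -1.4476 -0.1524]
A−BK = [-1.6000 -0.8000; 2.0571 -1.2571]
AᵀP(A−BK) = [15.5429 -5.9429; -5.9429 10.7429]
P' = Q + AᵀP(A−BK) = [16.7929 -5.6929; -5.6929 10.9929]
tr(P') = 27.7857

-0.9905 1.7905 -1.4476 -0.1524


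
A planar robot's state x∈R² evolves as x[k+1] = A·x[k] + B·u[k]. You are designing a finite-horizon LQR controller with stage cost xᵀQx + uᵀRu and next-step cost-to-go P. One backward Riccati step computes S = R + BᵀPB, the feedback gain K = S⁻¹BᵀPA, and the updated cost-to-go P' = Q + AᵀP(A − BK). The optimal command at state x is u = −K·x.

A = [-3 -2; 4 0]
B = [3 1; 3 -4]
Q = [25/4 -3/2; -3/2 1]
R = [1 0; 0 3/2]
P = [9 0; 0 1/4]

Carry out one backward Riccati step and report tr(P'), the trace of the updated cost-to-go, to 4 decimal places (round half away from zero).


BᵀP = [27.0000 0.7500; 9.0000 -1.0000]
S = R + BᵀPB = [1 0; 0 3/2] + [83.2500 24.0000; 24.0000 13.0000] = [84.2500 24.0000; 24.0000 14.5000]
BᵀPA = [-78.0000 -54.0000; -31.0000 -18.0000]
K = S⁻¹·BᵀPA = [-0.5994 -0.5437; -1.1458 -0.3415]
A−BK = [-0.0560 -0.0275; 1.2151 0.2649]
AᵀP(A−BK) = [2.7258 1.0072; 1.0072 0.4949]
P' = Q + AᵀP(A−BK) = [8.9758 -0.4928; -0.4928 1.4949]
tr(P') = 10.4707

10.4707


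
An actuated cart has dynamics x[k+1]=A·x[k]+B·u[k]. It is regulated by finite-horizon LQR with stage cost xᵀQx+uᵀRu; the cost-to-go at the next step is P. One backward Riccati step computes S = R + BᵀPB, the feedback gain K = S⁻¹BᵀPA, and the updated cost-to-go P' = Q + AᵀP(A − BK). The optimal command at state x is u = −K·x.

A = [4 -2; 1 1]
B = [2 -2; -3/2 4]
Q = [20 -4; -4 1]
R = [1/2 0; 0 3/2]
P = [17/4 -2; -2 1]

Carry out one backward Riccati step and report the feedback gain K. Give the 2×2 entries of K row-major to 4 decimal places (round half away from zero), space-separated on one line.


0.9638 -0.5818 -0.2200 0.2229

BᵀP = [11.5000 -5.5000; -16.5000 8.0000]
S = R + BᵀPB = [1/2 0; 0 3/2] + [31.2500 -45.0000; -45.0000 65.0000] = [31.7500 -45.0000; -45.0000 66.5000]
BᵀPA = [40.5000 -28.5000; -58.0000 41.0000]
K = S⁻¹·BᵀPA = [0.9638 -0.5818; -0.2200 0.2229]
A−BK = [1.6324 -0.3907; 3.3256 -0.7641]
AᵀP(A−BK) = [1.2069 -0.5123; -0.5123 0.2822]
P' = Q + AᵀP(A−BK) = [21.2069 -4.5123; -4.5123 1.2822]
tr(P') = 22.4891


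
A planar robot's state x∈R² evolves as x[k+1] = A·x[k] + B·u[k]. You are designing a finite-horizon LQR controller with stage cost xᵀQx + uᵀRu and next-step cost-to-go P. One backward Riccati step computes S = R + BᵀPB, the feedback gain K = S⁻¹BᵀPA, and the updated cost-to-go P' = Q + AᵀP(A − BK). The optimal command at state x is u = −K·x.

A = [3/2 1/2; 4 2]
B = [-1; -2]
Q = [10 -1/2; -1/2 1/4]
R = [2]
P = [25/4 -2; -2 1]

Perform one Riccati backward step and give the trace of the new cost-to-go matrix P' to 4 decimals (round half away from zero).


BᵀP = [-2.2500 0.0000]
S = R + BᵀPB = [2] + [2.2500] = [4.2500]
BᵀPA = [-3.3750 -1.1250]
K = S⁻¹·BᵀPA = [-0.7941 -0.2647]
A−BK = [0.7059 0.2353; 2.4118 1.4706]
AᵀP(A−BK) = [3.3824 1.7941; 1.7941 1.2647]
P' = Q + AᵀP(A−BK) = [13.3824 1.2941; 1.2941 1.5147]
tr(P') = 14.8971

14.8971


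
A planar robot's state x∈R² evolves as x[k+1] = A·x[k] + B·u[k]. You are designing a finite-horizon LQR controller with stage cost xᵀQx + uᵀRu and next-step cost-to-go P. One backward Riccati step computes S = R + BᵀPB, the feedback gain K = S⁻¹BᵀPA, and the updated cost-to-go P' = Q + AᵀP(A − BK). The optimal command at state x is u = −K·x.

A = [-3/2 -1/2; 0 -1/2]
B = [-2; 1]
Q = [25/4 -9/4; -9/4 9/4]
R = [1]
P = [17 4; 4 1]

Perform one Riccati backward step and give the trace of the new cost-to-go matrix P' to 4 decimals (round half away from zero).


BᵀP = [-30.0000 -7.0000]
S = R + BᵀPB = [1] + [53.0000] = [54.0000]
BᵀPA = [45.0000 18.5000]
K = S⁻¹·BᵀPA = [0.8333 0.3426]
A−BK = [0.1667 0.1852; -0.8333 -0.8426]
AᵀP(A−BK) = [0.7500 0.3333; 0.3333 0.1620]
P' = Q + AᵀP(A−BK) = [7.0000 -1.9167; -1.9167 2.4120]
tr(P') = 9.4120

9.4120


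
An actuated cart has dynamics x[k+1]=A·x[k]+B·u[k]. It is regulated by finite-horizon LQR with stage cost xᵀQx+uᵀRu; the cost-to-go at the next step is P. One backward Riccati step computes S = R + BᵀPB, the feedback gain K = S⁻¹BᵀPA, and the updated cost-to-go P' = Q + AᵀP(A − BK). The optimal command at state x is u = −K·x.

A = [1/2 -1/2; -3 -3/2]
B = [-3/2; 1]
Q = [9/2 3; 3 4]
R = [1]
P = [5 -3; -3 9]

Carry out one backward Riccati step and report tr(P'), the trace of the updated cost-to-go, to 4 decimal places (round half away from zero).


40.1198

BᵀP = [-10.5000 13.5000]
S = R + BᵀPB = [1] + [29.2500] = [30.2500]
BᵀPA = [-45.7500 -15.0000]
K = S⁻¹·BᵀPA = [-1.5124 -0.4959]
A−BK = [-1.7686 -1.2438; -1.4876 -1.0041]
AᵀP(A−BK) = [22.0579 14.3140; 14.3140 9.5620]
P' = Q + AᵀP(A−BK) = [26.5579 17.3140; 17.3140 13.5620]
tr(P') = 40.1198


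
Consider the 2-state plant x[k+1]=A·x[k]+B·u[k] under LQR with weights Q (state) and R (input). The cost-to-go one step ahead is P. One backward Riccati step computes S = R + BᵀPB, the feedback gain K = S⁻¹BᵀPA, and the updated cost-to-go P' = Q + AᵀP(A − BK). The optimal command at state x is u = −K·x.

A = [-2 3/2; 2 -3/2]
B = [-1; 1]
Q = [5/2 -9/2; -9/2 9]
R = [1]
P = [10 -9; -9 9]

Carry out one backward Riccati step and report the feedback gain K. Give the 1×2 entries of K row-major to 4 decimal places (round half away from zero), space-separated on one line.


BᵀP = [-19.0000 18.0000]
S = R + BᵀPB = [1] + [37.0000] = [38.0000]
BᵀPA = [74.0000 -55.5000]
K = S⁻¹·BᵀPA = [1.9474 -1.4605]
A−BK = [-0.0526 0.0395; 0.0526 -0.0395]
AᵀP(A−BK) = [3.8947 -2.9211; -2.9211 2.1908]
P' = Q + AᵀP(A−BK) = [6.3947 -7.4211; -7.4211 11.1908]
tr(P') = 17.5855

1.9474 -1.4605


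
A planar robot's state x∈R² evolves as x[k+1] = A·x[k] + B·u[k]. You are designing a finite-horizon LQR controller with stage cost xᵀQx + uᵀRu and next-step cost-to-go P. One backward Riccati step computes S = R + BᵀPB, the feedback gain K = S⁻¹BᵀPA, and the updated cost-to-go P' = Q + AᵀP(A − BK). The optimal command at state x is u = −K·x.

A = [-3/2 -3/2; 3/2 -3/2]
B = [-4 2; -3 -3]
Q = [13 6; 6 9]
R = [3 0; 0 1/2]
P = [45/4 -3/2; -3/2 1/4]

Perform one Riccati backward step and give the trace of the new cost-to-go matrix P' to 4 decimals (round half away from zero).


22.4595

BᵀP = [-40.5000 5.2500; 27.0000 -3.7500]
S = R + BᵀPB = [3 0; 0 1/2] + [146.2500 -96.7500; -96.7500 65.2500] = [149.2500 -96.7500; -96.7500 65.7500]
BᵀPA = [68.6250 52.8750; -46.1250 -34.8750]
K = S⁻¹·BᵀPA = [0.1094 0.2262; -0.5406 -0.1976]
A−BK = [0.0186 -0.2001; 0.2063 -1.4143]
AᵀP(A−BK) = [0.1850 0.1142; 0.1142 0.2745]
P' = Q + AᵀP(A−BK) = [13.1850 6.1142; 6.1142 9.2745]
tr(P') = 22.4595


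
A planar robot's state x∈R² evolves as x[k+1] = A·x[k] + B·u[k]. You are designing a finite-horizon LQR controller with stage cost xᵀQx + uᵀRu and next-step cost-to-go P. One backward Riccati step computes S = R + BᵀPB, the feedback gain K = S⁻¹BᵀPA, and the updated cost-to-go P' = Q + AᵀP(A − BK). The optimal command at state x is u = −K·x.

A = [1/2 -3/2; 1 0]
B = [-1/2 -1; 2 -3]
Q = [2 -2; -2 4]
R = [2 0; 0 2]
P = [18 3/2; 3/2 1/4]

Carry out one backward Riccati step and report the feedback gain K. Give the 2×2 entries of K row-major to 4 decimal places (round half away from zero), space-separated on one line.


BᵀP = [-6.0000 -0.2500; -22.5000 -2.2500]
S = R + BᵀPB = [2 0; 0 2] + [2.5000 6.7500; 6.7500 29.2500] = [4.5000 6.7500; 6.7500 31.2500]
BᵀPA = [-3.2500 9.0000; -13.5000 33.7500]
K = S⁻¹·BᵀPA = [-0.1098 0.5621; -0.4083 0.9586]
A−BK = [0.0368 -0.2604; -0.0053 1.7515]
AᵀP(A−BK) = [0.3813 -0.9822; -0.9822 3.0888]
P' = Q + AᵀP(A−BK) = [2.3813 -2.9822; -2.9822 7.0888]
tr(P') = 9.4701

-0.1098 0.5621 -0.4083 0.9586


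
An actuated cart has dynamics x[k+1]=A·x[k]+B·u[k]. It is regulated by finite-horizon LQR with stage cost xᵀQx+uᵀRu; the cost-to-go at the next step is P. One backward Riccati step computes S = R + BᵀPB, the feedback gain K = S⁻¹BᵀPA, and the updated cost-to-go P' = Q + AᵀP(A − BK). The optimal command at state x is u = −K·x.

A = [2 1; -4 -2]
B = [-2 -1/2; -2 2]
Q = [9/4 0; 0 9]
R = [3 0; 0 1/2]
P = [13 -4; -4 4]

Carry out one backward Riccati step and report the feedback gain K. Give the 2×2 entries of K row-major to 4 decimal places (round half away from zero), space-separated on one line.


BᵀP = [-18.0000 0.0000; -14.5000 10.0000]
S = R + BᵀPB = [3 0; 0 1/2] + [36.0000 9.0000; 9.0000 27.2500] = [39.0000 9.0000; 9.0000 27.7500]
BᵀPA = [-36.0000 -18.0000; -69.0000 -34.5000]
K = S⁻¹·BᵀPA = [-0.3775 -0.1888; -2.3640 -1.1820]
A−BK = [0.0629 0.0315; -0.0270 -0.0135]
AᵀP(A−BK) = [3.2899 1.6449; 1.6449 0.8225]
P' = Q + AᵀP(A−BK) = [5.5399 1.6449; 1.6449 9.8225]
tr(P') = 15.3624

-0.3775 -0.1888 -2.3640 -1.1820


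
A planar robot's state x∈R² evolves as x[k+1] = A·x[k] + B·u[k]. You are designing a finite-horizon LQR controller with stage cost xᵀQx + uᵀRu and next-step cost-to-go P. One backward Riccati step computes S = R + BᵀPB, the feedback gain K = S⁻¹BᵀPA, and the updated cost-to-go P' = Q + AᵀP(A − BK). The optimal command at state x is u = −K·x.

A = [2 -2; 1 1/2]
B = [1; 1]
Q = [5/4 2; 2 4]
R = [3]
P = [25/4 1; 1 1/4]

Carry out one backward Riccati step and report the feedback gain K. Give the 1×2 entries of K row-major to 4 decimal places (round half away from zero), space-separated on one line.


BᵀP = [7.2500 1.2500]
S = R + BᵀPB = [3] + [8.5000] = [11.5000]
BᵀPA = [15.7500 -13.8750]
K = S⁻¹·BᵀPA = [1.3696 -1.2065]
A−BK = [0.6304 -0.7935; -0.3696 1.7065]
AᵀP(A−BK) = [7.6793 -6.8723; -6.8723 6.3220]
P' = Q + AᵀP(A−BK) = [8.9293 -4.8723; -4.8723 10.3220]
tr(P') = 19.2514

1.3696 -1.2065


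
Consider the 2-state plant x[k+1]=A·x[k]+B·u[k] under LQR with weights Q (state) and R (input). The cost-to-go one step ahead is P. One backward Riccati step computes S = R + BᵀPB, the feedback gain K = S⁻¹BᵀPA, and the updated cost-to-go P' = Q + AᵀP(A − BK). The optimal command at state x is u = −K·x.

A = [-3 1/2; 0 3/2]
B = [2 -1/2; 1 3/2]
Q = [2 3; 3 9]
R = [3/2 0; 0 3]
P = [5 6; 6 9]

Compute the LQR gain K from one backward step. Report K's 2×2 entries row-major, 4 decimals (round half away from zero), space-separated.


-0.9769 0.5667 0.2231 0.3667

BᵀP = [16.0000 21.0000; 6.5000 10.5000]
S = R + BᵀPB = [3/2 0; 0 3] + [53.0000 23.5000; 23.5000 12.5000] = [54.5000 23.5000; 23.5000 15.5000]
BᵀPA = [-48.0000 39.5000; -19.5000 19.0000]
K = S⁻¹·BᵀPA = [-0.9769 0.5667; 0.2231 0.3667]
A−BK = [-0.9346 -0.4500; 0.6423 0.3833]
AᵀP(A−BK) = [2.4577 -0.1500; -0.1500 1.1500]
P' = Q + AᵀP(A−BK) = [4.4577 2.8500; 2.8500 10.1500]
tr(P') = 14.6077


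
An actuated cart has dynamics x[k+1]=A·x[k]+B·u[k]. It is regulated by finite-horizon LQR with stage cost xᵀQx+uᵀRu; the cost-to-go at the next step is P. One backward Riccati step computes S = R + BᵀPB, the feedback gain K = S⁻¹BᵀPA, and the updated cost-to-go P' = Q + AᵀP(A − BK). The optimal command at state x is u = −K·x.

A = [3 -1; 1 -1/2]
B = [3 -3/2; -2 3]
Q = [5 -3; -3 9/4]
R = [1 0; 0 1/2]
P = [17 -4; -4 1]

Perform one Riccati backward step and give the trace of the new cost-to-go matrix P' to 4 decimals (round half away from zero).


BᵀP = [59.0000 -14.0000; -37.5000 9.0000]
S = R + BᵀPB = [1 0; 0 1/2] + [205.0000 -130.5000; -130.5000 83.2500] = [206.0000 -130.5000; -130.5000 83.7500]
BᵀPA = [163.0000 -52.0000; -103.5000 33.0000]
K = S⁻¹·BᵀPA = [0.6502 -0.2182; -0.2227 0.0540]
A−BK = [0.7154 -0.2643; 2.9685 -1.0984]
AᵀP(A−BK) = [0.9708 -0.3414; -0.3414 0.1206]
P' = Q + AᵀP(A−BK) = [5.9708 -3.3414; -3.3414 2.3706]
tr(P') = 8.3414

8.3414


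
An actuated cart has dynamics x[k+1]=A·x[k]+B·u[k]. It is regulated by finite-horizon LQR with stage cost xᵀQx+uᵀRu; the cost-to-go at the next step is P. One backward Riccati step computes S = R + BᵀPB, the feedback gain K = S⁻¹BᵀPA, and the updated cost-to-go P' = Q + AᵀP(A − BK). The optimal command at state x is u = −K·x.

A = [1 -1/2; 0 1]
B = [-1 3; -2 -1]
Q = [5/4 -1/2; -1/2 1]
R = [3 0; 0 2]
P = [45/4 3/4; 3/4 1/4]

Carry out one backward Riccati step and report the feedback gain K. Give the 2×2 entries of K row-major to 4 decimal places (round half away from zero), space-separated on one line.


BᵀP = [-12.7500 -1.2500; 33.0000 2.0000]
S = R + BᵀPB = [3 0; 0 2] + [15.2500 -37.0000; -37.0000 97.0000] = [18.2500 -37.0000; -37.0000 99.0000]
BᵀPA = [-12.7500 5.1250; 33.0000 -14.5000]
K = S⁻¹·BᵀPA = [-0.0942 -0.0665; 0.2981 -0.1713]
A−BK = [0.0114 -0.0525; 0.1097 0.6956]
AᵀP(A−BK) = [0.2107 -0.0694; -0.0694 0.1692]
P' = Q + AᵀP(A−BK) = [1.4607 -0.5694; -0.5694 1.1692]
tr(P') = 2.6299

-0.0942 -0.0665 0.2981 -0.1713


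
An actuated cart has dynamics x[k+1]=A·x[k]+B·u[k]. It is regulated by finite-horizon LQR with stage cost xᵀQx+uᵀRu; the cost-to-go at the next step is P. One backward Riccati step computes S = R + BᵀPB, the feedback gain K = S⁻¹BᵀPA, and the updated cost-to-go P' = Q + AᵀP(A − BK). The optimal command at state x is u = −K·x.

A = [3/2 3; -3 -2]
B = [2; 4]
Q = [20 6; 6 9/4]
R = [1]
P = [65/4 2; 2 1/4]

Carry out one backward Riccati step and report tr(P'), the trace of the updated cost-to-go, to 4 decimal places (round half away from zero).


BᵀP = [40.5000 5.0000]
S = R + BᵀPB = [1] + [101.0000] = [102.0000]
BᵀPA = [45.7500 111.5000]
K = S⁻¹·BᵀPA = [0.4485 1.0931]
A−BK = [0.6029 0.8137; -4.7941 -6.3725]
AᵀP(A−BK) = [0.2923 0.6140; 0.6140 1.3652]
P' = Q + AᵀP(A−BK) = [20.2923 6.6140; 6.6140 3.6152]
tr(P') = 23.9075

23.9075


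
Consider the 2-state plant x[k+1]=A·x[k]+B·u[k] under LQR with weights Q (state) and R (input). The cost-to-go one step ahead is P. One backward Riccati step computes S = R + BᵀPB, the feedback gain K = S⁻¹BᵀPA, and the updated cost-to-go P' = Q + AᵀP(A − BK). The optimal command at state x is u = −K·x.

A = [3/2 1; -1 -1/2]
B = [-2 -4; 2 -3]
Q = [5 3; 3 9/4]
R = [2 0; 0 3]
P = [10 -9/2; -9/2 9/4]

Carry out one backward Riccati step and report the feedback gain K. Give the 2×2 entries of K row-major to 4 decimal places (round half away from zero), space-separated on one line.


-0.5183 -0.3128 -0.1577 -0.1131

BᵀP = [-29.0000 13.5000; -26.5000 11.2500]
S = R + BᵀPB = [2 0; 0 3] + [85.0000 75.5000; 75.5000 72.2500] = [87.0000 75.5000; 75.5000 75.2500]
BᵀPA = [-57.0000 -35.7500; -51.0000 -32.1250]
K = S⁻¹·BᵀPA = [-0.5183 -0.3128; -0.1577 -0.1131]
A−BK = [-0.1675 -0.0780; -0.4365 -0.2138]
AᵀP(A−BK) = [0.6632 0.4040; 0.4040 0.2476]
P' = Q + AᵀP(A−BK) = [5.6632 3.4040; 3.4040 2.4976]
tr(P') = 8.1608


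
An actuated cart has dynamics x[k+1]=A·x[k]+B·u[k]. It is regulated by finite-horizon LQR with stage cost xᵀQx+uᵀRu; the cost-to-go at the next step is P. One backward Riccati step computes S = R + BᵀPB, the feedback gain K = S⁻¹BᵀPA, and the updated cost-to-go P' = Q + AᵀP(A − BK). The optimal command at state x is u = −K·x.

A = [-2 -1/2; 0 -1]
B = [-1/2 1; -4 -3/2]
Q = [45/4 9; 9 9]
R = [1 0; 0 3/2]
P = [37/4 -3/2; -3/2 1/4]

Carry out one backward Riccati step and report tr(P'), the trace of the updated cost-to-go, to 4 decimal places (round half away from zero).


BᵀP = [1.3750 -0.2500; 11.5000 -1.8750]
S = R + BᵀPB = [1 0; 0 3/2] + [0.3125 1.7500; 1.7500 14.3125] = [1.3125 1.7500; 1.7500 15.8125]
BᵀPA = [-2.7500 -0.4375; -23.0000 -3.8750]
K = S⁻¹·BᵀPA = [-0.1828 -0.0077; -1.4343 -0.2442]
A−BK = [-0.6571 -0.2597; -2.8828 -1.3972]
AᵀP(A−BK) = [3.5081 0.6121; 0.6121 0.1128]
P' = Q + AᵀP(A−BK) = [14.7581 9.6121; 9.6121 9.1128]
tr(P') = 23.8709

23.8709


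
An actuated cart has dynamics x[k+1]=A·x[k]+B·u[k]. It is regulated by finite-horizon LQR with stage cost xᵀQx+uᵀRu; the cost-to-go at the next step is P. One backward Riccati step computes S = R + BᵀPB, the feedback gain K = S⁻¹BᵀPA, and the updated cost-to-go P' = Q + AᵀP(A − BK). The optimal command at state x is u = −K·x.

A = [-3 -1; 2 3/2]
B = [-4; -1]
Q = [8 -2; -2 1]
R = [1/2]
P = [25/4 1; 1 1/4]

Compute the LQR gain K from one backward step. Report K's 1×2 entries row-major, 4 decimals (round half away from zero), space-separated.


BᵀP = [-26.0000 -4.2500]
S = R + BᵀPB = [1/2] + [108.2500] = [108.7500]
BᵀPA = [69.5000 19.6250]
K = S⁻¹·BᵀPA = [0.6391 0.1805]
A−BK = [-0.4437 -0.2782; 2.6391 1.6805]
AᵀP(A−BK) = [0.8339 0.4580; 0.4580 0.2710]
P' = Q + AᵀP(A−BK) = [8.8339 -1.5420; -1.5420 1.2710]
tr(P') = 10.1049

0.6391 0.1805


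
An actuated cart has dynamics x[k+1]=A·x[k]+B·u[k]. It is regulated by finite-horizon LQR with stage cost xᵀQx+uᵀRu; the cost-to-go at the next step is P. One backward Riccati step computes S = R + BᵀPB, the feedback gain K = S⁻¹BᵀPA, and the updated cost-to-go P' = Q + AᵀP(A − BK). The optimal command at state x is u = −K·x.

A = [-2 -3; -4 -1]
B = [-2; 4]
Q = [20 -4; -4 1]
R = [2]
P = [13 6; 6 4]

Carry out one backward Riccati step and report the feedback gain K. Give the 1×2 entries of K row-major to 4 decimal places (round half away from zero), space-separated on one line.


-0.5455 0.0909

BᵀP = [-2.0000 4.0000]
S = R + BᵀPB = [2] + [20.0000] = [22.0000]
BᵀPA = [-12.0000 2.0000]
K = S⁻¹·BᵀPA = [-0.5455 0.0909]
A−BK = [-3.0909 -2.8182; -1.8182 -1.3636]
AᵀP(A−BK) = [205.4545 179.0909; 179.0909 156.8182]
P' = Q + AᵀP(A−BK) = [225.4545 175.0909; 175.0909 157.8182]
tr(P') = 383.2727
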